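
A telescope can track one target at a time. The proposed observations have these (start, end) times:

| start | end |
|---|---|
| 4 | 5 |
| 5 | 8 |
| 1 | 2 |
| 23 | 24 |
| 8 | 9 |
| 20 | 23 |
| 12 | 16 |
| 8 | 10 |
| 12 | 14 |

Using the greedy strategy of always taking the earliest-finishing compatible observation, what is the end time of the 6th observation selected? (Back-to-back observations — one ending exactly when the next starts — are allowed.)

Sorted by end: (1,2)  (4,5)  (5,8)  (8,9)  (8,10)  (12,14)  (12,16)  (20,23)  (23,24)
take (1,2); take (4,5); take (5,8); take (8,9); take (12,14); skip (12,16); take (20,23); take (23,24).
Selected: (1,2) (4,5) (5,8) (8,9) (12,14) (20,23) (23,24)

23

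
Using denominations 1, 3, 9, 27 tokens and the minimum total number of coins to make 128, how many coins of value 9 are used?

2

Greedy: take as many of the largest coin as possible, then repeat with the remainder.
128 − 4×27→20 − 2×9→2 − 2×1→0
Count of 9: 2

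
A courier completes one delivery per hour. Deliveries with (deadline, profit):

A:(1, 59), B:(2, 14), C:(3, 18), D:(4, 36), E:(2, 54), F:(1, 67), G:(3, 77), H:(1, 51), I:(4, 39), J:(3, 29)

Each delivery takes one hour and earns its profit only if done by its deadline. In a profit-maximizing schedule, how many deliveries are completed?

By profit: G(d3,77), F(d1,67), A(d1,59), E(d2,54), H(d1,51), I(d4,39), D(d4,36), J(d3,29), C(d3,18), B(d2,14)
G→slot 3; F→slot 1; A skipped; E→slot 2; H skipped; I→slot 4; D skipped; J skipped; C skipped; B skipped.
4 of 10 scheduled.

4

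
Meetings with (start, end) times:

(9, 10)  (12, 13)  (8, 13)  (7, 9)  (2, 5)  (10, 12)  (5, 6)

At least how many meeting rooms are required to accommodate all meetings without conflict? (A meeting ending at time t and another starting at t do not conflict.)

2

starts: [2, 5, 7, 8, 9, 10, 12]
ends:   [5, 6, 9, 10, 12, 13, 13]
s2→1 e5→0 s5→1 e6→0 s7→1 s8→2  — peak 2.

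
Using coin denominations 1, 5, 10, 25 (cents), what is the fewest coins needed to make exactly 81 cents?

5

Greedy: take as many of the largest coin as possible, then repeat with the remainder.
81 − 3×25→6 − 1×5→1 − 1×1→0
Total coins = 3 + 1 + 1 = 5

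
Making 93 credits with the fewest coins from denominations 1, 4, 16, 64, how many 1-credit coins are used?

1

93 = 1×64 + 1×16 + 3×4 + 1×1
Count of 1: 1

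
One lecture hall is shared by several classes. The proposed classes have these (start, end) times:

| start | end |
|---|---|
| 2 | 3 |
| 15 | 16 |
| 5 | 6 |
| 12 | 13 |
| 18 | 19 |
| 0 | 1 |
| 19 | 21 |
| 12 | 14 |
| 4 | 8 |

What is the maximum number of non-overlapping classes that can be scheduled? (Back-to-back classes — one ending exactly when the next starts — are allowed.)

Sort by end time and greedily take each interval whose start is ≥ the last chosen end.
By end time: (0,1), (2,3), (5,6), (4,8), (12,13), (12,14), (15,16), (18,19), (19,21).
Pick (0,1); next start ≥ 1 → (2,3); next start ≥ 3 → (5,6); next start ≥ 6 → (12,13); next start ≥ 13 → (15,16); next start ≥ 16 → (18,19); next start ≥ 19 → (19,21).
Selected 7 classes.

7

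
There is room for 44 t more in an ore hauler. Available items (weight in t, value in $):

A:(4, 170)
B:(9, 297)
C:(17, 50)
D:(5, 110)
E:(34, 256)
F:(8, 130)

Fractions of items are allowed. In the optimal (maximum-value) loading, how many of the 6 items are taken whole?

Ratios (sorted): A 42.50, B 33.00, D 22.00, F 16.25, E 7.53, C 2.94
take A (4 @ 170); take B (9 @ 297); take D (5 @ 110); take F (8 @ 130); take 18/34 of E → 135.53. Capacity used 44/44.
4 item(s) taken whole; one partial (take 18/34 of E).

4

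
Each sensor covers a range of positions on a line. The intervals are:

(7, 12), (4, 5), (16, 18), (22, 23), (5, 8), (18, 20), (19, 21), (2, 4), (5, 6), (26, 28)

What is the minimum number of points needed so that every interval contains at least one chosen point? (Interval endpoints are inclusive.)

7

Sorted: [2,4] [4,5] [5,6] [5,8] [7,12] [16,18] [18,20] [19,21] [22,23] [26,28]
{[2,4],[4,5]} hit by 4; {[5,6],[5,8]} hit by 6; {[7,12]} hit by 12; {[16,18],[18,20]} hit by 18; {[19,21]} hit by 21; {[22,23]} hit by 23; {[26,28]} hit by 28.
Points: 4, 6, 12, 18, 21, 23, 28 (7 total).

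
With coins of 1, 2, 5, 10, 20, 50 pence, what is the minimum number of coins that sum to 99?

Use the largest denomination that fits, subtract, and repeat.
99 = 1×50 + 2×20 + 1×5 + 2×2
Total coins = 1 + 2 + 1 + 2 = 6

6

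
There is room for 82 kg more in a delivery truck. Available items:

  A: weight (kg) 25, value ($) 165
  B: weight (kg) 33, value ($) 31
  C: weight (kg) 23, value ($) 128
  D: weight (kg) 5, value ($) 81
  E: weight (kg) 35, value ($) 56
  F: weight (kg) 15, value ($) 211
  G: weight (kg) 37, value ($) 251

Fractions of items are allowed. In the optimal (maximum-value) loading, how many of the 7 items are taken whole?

Greedy by value/weight ratio, highest first.
Order: D (81/5=16.20) > F (211/15=14.07) > G (251/37=6.78) > A (165/25=6.60) > C (128/23=5.57) > E (56/35=1.60) > B (31/33=0.94)
Fill: take D (5 @ 81) → take F (15 @ 211) → take G (37 @ 251) → take A (25 @ 165); 82/82 used.
4 item(s) taken whole.

4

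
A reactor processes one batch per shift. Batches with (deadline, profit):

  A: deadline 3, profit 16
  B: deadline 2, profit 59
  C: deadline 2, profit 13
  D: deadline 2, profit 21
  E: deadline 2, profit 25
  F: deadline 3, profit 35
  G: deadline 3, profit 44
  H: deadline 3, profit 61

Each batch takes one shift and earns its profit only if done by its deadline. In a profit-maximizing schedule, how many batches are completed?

3

By profit: H(d3,61), B(d2,59), G(d3,44), F(d3,35), E(d2,25), D(d2,21), A(d3,16), C(d2,13)
H→slot 3; B→slot 2; G→slot 1; F skipped; E skipped; D skipped; A skipped; C skipped.
3 of 8 scheduled.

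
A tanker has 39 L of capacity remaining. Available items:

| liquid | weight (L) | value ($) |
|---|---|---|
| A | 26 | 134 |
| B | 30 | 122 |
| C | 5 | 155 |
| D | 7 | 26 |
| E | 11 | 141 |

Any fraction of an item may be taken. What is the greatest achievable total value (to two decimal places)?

Order: C (155/5=31.00) > E (141/11=12.82) > A (134/26=5.15) > B (122/30=4.07) > D (26/7=3.71)
Fill: take C (5 @ 155) → take E (11 @ 141) → take 23/26 of A → 118.54; 39/39 used.
Total value = 414.54

414.54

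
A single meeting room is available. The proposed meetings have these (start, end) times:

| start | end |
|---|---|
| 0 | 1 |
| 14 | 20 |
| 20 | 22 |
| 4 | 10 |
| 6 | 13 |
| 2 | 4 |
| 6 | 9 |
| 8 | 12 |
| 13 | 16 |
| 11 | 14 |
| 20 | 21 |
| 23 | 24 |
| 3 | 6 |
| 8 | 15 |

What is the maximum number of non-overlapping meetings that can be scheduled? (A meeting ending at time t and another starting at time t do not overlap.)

7

Sorted by end: (0,1)  (2,4)  (3,6)  (6,9)  (4,10)  (8,12)  (6,13)  (11,14)  (8,15)  (13,16)  (14,20)  (20,21)  (20,22)  (23,24)
take (0,1); take (2,4); take (6,9); skip (4,10); skip (6,13); take (11,14); skip (8,15); take (14,20); take (20,21); skip (20,22); take (23,24).
Selected 7 meetings.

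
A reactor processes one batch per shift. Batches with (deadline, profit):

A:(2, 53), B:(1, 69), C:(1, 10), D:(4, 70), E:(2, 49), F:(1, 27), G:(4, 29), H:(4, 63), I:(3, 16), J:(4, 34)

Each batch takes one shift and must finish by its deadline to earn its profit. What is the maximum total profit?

255

Sort by profit descending; place each in the latest free slot ≤ its deadline.
By profit: D(d4,70), B(d1,69), H(d4,63), A(d2,53), E(d2,49), J(d4,34), G(d4,29), F(d1,27), I(d3,16), C(d1,10)
D→slot 4; B→slot 1; H→slot 3; A→slot 2; E skipped; J skipped; G skipped; F skipped; I skipped; C skipped.
Profit = 69 + 53 + 63 + 70 = 255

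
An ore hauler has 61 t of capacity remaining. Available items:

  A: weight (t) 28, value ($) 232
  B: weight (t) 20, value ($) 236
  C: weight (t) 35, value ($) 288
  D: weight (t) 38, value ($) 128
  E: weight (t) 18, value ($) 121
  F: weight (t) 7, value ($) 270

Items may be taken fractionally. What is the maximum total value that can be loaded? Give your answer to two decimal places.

Greedy by value/weight ratio, highest first.
Order: F (270/7=38.57) > B (236/20=11.80) > A (232/28=8.29) > C (288/35=8.23) > E (121/18=6.72) > D (128/38=3.37)
Fill: take F (7 @ 270) → take B (20 @ 236) → take A (28 @ 232) → take 6/35 of C → 49.37; 61/61 used.
Total value = 787.37

787.37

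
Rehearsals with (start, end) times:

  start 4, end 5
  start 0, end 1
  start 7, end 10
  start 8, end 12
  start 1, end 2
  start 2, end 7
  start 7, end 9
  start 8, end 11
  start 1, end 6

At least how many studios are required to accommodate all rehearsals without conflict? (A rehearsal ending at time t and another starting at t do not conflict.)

4

Count concurrent intervals with a sweep; the peak is the room count.
Events (time:±→running): 0:+→1 1:-→0 1:+→1 1:+→2 2:-→1 2:+→2 4:+→3 5:-→2 6:-→1 7:-→0 7:+→1 7:+→2 8:+→3 8:+→4 … peak 4.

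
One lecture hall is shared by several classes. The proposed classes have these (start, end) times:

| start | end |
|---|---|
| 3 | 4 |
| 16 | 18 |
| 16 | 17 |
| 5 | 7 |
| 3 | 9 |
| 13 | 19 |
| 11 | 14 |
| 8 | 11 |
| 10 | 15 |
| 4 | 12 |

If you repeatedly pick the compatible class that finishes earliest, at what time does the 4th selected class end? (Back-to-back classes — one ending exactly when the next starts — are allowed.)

14

Sort by end time and greedily take each interval whose start is ≥ the last chosen end.
Sorted by end: (3,4)  (5,7)  (3,9)  (8,11)  (4,12)  (11,14)  (10,15)  (16,17)  (16,18)  (13,19)
take (3,4); take (5,7); take (8,11); take (11,14); take (16,17).
Selected: (3,4) (5,7) (8,11) (11,14) (16,17)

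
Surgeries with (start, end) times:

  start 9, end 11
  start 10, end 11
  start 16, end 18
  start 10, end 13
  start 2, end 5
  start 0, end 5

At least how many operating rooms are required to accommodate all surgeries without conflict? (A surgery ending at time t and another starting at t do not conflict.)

3

Count concurrent intervals with a sweep; the peak is the room count.
Events (time:±→running): 0:+→1 2:+→2 5:-→1 5:-→0 9:+→1 10:+→2 10:+→3 … peak 3.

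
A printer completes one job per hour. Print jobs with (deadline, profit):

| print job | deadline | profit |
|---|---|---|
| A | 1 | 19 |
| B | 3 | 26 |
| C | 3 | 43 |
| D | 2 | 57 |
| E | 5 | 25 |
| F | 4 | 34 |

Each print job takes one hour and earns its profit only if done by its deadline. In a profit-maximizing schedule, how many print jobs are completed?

Take jobs in profit order; each goes to the latest open slot no later than its deadline.
By profit: D(d2,57), C(d3,43), F(d4,34), B(d3,26), E(d5,25), A(d1,19)
D→slot 2; C→slot 3; F→slot 4; B→slot 1; E→slot 5; A skipped.
5 of 6 scheduled.

5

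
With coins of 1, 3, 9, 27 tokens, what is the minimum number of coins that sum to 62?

62 = 2×27 + 2×3 + 2×1
Total coins = 2 + 2 + 2 = 6

6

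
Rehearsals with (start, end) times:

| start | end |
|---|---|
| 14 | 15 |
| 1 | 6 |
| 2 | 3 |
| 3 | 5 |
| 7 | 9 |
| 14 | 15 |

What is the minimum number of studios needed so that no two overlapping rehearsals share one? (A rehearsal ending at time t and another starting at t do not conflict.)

Events (time:±→running): 1:+→1 2:+→2 … peak 2.

2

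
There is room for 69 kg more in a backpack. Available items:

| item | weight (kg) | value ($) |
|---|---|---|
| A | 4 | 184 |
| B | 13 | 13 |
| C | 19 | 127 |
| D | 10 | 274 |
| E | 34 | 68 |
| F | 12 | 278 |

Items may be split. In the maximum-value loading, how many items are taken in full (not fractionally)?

4

Sort by value per unit weight and fill in that order.
Order: A (184/4=46.00) > D (274/10=27.40) > F (278/12=23.17) > C (127/19=6.68) > E (68/34=2.00) > B (13/13=1.00)
Fill: take A (4 @ 184) → take D (10 @ 274) → take F (12 @ 278) → take C (19 @ 127) → take 24/34 of E → 48.00; 69/69 used.
4 item(s) taken whole; one partial (take 24/34 of E).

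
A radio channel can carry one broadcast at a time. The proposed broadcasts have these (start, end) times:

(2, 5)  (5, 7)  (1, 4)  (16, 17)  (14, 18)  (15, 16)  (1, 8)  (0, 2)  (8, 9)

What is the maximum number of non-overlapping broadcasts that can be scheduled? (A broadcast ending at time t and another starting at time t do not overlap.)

6

Sort by end time and greedily take each interval whose start is ≥ the last chosen end.
Sorted by end: (0,2)  (1,4)  (2,5)  (5,7)  (1,8)  (8,9)  (15,16)  (16,17)  (14,18)
take (0,2); take (2,5); take (5,7); take (8,9); take (15,16); take (16,17).
Selected 6 broadcasts.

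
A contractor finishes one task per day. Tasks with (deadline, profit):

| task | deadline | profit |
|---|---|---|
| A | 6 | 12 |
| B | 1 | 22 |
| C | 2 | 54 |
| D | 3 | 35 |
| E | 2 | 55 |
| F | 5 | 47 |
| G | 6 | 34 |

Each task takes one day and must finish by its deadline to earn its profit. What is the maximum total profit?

Sort by profit descending; place each in the latest free slot ≤ its deadline.
By profit: E(d2,55), C(d2,54), F(d5,47), D(d3,35), G(d6,34), B(d1,22), A(d6,12)
E→slot 2; C→slot 1; F→slot 5; D→slot 3; G→slot 6; B skipped; A→slot 4.
Profit = 54 + 55 + 35 + 12 + 47 + 34 = 237

237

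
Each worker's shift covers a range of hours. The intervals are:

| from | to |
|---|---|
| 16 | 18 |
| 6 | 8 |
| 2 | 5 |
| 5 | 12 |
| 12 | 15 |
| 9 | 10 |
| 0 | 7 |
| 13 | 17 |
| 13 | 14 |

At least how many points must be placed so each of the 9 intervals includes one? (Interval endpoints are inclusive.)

Process intervals by earliest right end; each time one isn't hit yet, stab at its right endpoint.
Sorted: [2,5] [0,7] [6,8] [9,10] [5,12] [13,14] [12,15] [13,17] [16,18]
{[2,5],[0,7]} hit by 5; {[6,8]} hit by 8; {[9,10],[5,12]} hit by 10; {[13,14],[12,15],[13,17]} hit by 14; {[16,18]} hit by 18.
Points: 5, 8, 10, 14, 18 (5 total).

5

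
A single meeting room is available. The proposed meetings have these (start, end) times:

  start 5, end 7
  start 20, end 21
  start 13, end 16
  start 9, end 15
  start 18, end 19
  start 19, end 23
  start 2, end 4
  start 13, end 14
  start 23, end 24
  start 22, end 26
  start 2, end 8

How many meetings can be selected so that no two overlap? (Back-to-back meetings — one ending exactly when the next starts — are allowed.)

Sorted by end: (2,4)  (5,7)  (2,8)  (13,14)  (9,15)  (13,16)  (18,19)  (20,21)  (19,23)  (23,24)  (22,26)
take (2,4); take (5,7); take (13,14); skip (13,16); take (18,19); take (20,21); take (23,24).
Selected 6 meetings.

6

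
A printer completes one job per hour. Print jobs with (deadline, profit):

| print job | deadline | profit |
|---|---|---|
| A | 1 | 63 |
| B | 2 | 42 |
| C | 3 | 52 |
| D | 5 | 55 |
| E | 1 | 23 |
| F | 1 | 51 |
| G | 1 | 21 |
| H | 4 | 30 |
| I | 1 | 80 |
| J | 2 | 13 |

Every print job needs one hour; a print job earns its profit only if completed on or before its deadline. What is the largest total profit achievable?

259

Take jobs in profit order; each goes to the latest open slot no later than its deadline.
Profit order: I=80 A=63 D=55 C=52 F=51 B=42 H=30 E=23 G=21 J=13
Assign: I→slot 1, A skipped, D→slot 5, C→slot 3, F skipped, B→slot 2, H→slot 4, E skipped, G skipped, J skipped.
Slots: [1:I] [2:B] [3:C] [4:H] [5:D]
Profit = 80 + 42 + 52 + 30 + 55 = 259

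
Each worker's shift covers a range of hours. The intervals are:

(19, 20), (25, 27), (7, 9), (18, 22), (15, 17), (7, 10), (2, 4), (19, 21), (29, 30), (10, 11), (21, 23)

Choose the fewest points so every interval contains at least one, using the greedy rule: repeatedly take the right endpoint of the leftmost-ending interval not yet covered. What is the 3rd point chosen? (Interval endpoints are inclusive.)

11

Process intervals by earliest right end; each time one isn't hit yet, stab at its right endpoint.
By right end: [2,4]  [7,9]  [7,10]  [10,11]  [15,17]  [19,20]  [19,21]  [18,22]  [21,23]  [25,27]  [29,30]
[2,4] uncovered → point at 4; [7,9] uncovered → point at 9; [10,11] uncovered → point at 11; [15,17] uncovered → point at 17; [19,20] uncovered → point at 20; [21,23] uncovered → point at 23; [25,27] uncovered → point at 27; [29,30] uncovered → point at 30.
Points: 4, 9, 11, 17, 20, 23, 27, 30 (8 total).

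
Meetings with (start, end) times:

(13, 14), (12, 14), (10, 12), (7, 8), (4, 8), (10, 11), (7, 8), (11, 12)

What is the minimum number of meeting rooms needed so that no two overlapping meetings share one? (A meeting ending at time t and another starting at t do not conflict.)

3

Count concurrent intervals with a sweep; the peak is the room count.
starts: [4, 7, 7, 10, 10, 11, 12, 13]
ends:   [8, 8, 8, 11, 12, 12, 14, 14]
s4→1 s7→2 s7→3  — peak 3.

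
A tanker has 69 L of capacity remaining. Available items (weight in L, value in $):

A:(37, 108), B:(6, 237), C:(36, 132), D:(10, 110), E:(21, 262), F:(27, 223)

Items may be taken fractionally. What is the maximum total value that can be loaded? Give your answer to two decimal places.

850.33

Sort by value per unit weight and fill in that order.
Order: B (237/6=39.50) > E (262/21=12.48) > D (110/10=11.00) > F (223/27=8.26) > C (132/36=3.67) > A (108/37=2.92)
Fill: take B (6 @ 237) → take E (21 @ 262) → take D (10 @ 110) → take F (27 @ 223) → take 5/36 of C → 18.33; 69/69 used.
Total value = 850.33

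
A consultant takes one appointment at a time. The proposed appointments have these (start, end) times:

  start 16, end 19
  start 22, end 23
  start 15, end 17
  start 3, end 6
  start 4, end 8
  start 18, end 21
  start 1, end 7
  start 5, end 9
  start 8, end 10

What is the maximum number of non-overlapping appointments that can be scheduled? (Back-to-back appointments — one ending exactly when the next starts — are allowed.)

5

Greedy by earliest finish: after sorting by end time, pick each interval compatible with the last pick.
Sorted by end: (3,6)  (1,7)  (4,8)  (5,9)  (8,10)  (15,17)  (16,19)  (18,21)  (22,23)
take (3,6); skip (4,8); take (8,10); take (15,17); take (18,21); take (22,23).
Selected 5 appointments.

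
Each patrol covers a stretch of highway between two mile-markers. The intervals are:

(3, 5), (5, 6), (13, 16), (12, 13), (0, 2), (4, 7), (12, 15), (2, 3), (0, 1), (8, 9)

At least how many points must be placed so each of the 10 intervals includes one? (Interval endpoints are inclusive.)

Sort by right endpoint; whenever an interval is uncovered, place a point at its right end.
Sorted: [0,1] [0,2] [2,3] [3,5] [5,6] [4,7] [8,9] [12,13] [12,15] [13,16]
{[0,1],[0,2]} hit by 1; {[2,3],[3,5]} hit by 3; {[5,6],[4,7]} hit by 6; {[8,9]} hit by 9; {[12,13],[12,15],[13,16]} hit by 13.
Points: 1, 3, 6, 9, 13 (5 total).

5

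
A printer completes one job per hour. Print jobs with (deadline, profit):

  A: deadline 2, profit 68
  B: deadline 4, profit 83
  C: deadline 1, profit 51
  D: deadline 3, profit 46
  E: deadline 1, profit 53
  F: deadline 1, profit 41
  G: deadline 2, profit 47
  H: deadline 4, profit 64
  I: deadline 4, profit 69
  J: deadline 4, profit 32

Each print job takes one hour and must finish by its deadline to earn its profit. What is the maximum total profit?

284

Profit order: B=83 I=69 A=68 H=64 E=53 C=51 G=47 D=46 F=41 J=32
Assign: B→slot 4, I→slot 3, A→slot 2, H→slot 1, E skipped, C skipped, G skipped, D skipped, F skipped, J skipped.
Slots: [1:H] [2:A] [3:I] [4:B]
Profit = 64 + 68 + 69 + 83 = 284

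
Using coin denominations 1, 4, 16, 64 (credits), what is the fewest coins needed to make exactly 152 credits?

152 = 2×64 + 1×16 + 2×4
Total coins = 2 + 1 + 2 = 5

5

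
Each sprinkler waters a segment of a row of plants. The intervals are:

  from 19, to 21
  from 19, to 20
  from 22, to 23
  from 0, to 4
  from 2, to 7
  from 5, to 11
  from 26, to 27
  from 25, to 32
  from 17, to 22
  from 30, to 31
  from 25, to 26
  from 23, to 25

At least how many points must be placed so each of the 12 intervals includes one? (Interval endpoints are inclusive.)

Sorted: [0,4] [2,7] [5,11] [19,20] [19,21] [17,22] [22,23] [23,25] [25,26] [26,27] [30,31] [25,32]
{[0,4],[2,7]} hit by 4; {[5,11]} hit by 11; {[19,20],[19,21],[17,22]} hit by 20; {[22,23],[23,25]} hit by 23; {[25,26],[26,27]} hit by 26; {[30,31],[25,32]} hit by 31.
Points: 4, 11, 20, 23, 26, 31 (6 total).

6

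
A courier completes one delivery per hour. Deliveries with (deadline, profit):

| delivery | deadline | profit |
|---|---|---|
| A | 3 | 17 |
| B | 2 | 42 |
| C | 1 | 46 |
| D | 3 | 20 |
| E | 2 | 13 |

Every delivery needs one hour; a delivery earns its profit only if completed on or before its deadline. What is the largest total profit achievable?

108

Sort by profit descending; place each in the latest free slot ≤ its deadline.
Profit order: C=46 B=42 D=20 A=17 E=13
Assign: C→slot 1, B→slot 2, D→slot 3, A skipped, E skipped.
Slots: [1:C] [2:B] [3:D]
Profit = 46 + 42 + 20 = 108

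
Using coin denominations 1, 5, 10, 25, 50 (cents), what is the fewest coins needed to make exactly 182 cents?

182 − 3×50→32 − 1×25→7 − 1×5→2 − 2×1→0
Total coins = 3 + 1 + 1 + 2 = 7

7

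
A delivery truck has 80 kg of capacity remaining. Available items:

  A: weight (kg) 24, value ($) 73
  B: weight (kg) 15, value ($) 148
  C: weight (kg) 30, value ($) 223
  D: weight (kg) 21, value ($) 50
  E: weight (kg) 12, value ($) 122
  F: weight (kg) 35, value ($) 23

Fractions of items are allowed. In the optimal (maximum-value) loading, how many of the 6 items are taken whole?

3

Greedy by value/weight ratio, highest first.
Ratios (sorted): E 10.17, B 9.87, C 7.43, A 3.04, D 2.38, F 0.66
take E (12 @ 122); take B (15 @ 148); take C (30 @ 223); take 23/24 of A → 69.96. Capacity used 80/80.
3 item(s) taken whole; one partial (take 23/24 of A).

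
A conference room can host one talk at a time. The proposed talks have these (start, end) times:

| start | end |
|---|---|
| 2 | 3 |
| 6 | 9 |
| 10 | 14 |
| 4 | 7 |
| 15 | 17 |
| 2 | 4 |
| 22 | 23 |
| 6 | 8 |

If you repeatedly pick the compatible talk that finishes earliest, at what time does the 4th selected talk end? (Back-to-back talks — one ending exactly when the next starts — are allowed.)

17

By end time: (2,3), (2,4), (4,7), (6,8), (6,9), (10,14), (15,17), (22,23).
Pick (2,3); next start ≥ 3 → (4,7); next start ≥ 7 → (10,14); next start ≥ 14 → (15,17); next start ≥ 17 → (22,23).
Selected: (2,3) (4,7) (10,14) (15,17) (22,23)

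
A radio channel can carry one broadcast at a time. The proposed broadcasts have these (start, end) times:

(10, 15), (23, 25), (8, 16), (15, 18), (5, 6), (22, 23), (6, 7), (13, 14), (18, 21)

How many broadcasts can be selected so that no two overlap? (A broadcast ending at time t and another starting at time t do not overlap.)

Greedy by earliest finish: after sorting by end time, pick each interval compatible with the last pick.
By end time: (5,6), (6,7), (13,14), (10,15), (8,16), (15,18), (18,21), (22,23), (23,25).
Pick (5,6); next start ≥ 6 → (6,7); next start ≥ 7 → (13,14); next start ≥ 14 → (15,18); next start ≥ 18 → (18,21); next start ≥ 21 → (22,23); next start ≥ 23 → (23,25).
Selected 7 broadcasts.

7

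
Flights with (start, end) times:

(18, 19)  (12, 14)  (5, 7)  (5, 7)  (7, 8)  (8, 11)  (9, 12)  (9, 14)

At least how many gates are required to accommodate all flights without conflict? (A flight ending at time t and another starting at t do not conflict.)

3

Events (time:±→running): 5:+→1 5:+→2 7:-→1 7:-→0 7:+→1 8:-→0 8:+→1 9:+→2 9:+→3 … peak 3.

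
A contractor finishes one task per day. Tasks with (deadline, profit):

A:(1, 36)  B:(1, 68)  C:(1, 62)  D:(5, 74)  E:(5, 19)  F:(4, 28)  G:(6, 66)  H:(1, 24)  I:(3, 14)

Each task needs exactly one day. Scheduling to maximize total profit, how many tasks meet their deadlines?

6

Take jobs in profit order; each goes to the latest open slot no later than its deadline.
Profit order: D=74 B=68 G=66 C=62 A=36 F=28 H=24 E=19 I=14
Assign: D→slot 5, B→slot 1, G→slot 6, C skipped, A skipped, F→slot 4, H skipped, E→slot 3, I→slot 2.
Slots: [1:B] [2:I] [3:E] [4:F] [5:D] [6:G]
6 of 9 scheduled.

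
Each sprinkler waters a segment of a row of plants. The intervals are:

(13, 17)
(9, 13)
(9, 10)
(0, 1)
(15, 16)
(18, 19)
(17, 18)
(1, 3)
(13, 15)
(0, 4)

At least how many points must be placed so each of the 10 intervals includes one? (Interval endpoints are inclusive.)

Sort by right endpoint; whenever an interval is uncovered, place a point at its right end.
By right end: [0,1]  [1,3]  [0,4]  [9,10]  [9,13]  [13,15]  [15,16]  [13,17]  [17,18]  [18,19]
[0,1] uncovered → point at 1; [9,10] uncovered → point at 10; [13,15] uncovered → point at 15; [17,18] uncovered → point at 18.
Points: 1, 10, 15, 18 (4 total).

4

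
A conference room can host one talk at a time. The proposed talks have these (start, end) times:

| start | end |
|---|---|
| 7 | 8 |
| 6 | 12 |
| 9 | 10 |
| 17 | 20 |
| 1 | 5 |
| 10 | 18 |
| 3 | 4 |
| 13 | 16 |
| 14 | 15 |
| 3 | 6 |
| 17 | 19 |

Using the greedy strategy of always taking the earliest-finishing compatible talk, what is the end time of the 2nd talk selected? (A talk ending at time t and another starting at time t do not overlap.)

Sort by end time and greedily take each interval whose start is ≥ the last chosen end.
Sorted by end: (3,4)  (1,5)  (3,6)  (7,8)  (9,10)  (6,12)  (14,15)  (13,16)  (10,18)  (17,19)  (17,20)
take (3,4); take (7,8); take (9,10); skip (6,12); take (14,15); skip (10,18); take (17,19).
Selected: (3,4) (7,8) (9,10) (14,15) (17,19)

8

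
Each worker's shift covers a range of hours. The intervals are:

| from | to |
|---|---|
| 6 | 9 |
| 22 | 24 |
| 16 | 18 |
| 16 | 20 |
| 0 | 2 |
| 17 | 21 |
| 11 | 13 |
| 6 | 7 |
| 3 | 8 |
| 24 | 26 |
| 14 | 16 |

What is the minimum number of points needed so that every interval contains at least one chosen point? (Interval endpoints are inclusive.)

6

Sort by right endpoint; whenever an interval is uncovered, place a point at its right end.
By right end: [0,2]  [6,7]  [3,8]  [6,9]  [11,13]  [14,16]  [16,18]  [16,20]  [17,21]  [22,24]  [24,26]
[0,2] uncovered → point at 2; [6,7] uncovered → point at 7; [11,13] uncovered → point at 13; [14,16] uncovered → point at 16; [17,21] uncovered → point at 21; [22,24] uncovered → point at 24.
Points: 2, 7, 13, 16, 21, 24 (6 total).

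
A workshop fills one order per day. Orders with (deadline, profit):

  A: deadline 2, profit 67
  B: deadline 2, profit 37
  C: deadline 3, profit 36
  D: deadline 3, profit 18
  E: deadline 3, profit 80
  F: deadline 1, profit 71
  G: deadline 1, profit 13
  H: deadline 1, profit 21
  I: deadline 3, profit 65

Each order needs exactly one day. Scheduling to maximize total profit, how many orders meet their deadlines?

Take jobs in profit order; each goes to the latest open slot no later than its deadline.
By profit: E(d3,80), F(d1,71), A(d2,67), I(d3,65), B(d2,37), C(d3,36), H(d1,21), D(d3,18), G(d1,13)
E→slot 3; F→slot 1; A→slot 2; I skipped; B skipped; C skipped; H skipped; D skipped; G skipped.
3 of 9 scheduled.

3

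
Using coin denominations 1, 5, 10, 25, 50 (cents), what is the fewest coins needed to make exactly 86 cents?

4

Use the largest denomination that fits, subtract, and repeat.
86 = 1×50 + 1×25 + 1×10 + 1×1
Total coins = 1 + 1 + 1 + 1 = 4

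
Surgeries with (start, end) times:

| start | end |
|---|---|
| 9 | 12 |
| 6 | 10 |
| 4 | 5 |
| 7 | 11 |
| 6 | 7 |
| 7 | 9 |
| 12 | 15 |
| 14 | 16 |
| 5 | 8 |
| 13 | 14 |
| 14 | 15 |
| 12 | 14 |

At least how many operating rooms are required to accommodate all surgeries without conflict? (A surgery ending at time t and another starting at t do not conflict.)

Count concurrent intervals with a sweep; the peak is the room count.
starts: [4, 5, 6, 6, 7, 7, 9, 12, 12, 13, 14, 14]
ends:   [5, 7, 8, 9, 10, 11, 12, 14, 14, 15, 15, 16]
s4→1 e5→0 s5→1 s6→2 s6→3 e7→2 s7→3 s7→4  — peak 4.

4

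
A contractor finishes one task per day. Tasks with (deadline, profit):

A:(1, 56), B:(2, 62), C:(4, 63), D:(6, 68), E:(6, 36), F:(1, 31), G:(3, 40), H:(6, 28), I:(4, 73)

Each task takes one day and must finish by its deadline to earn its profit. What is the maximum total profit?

By profit: I(d4,73), D(d6,68), C(d4,63), B(d2,62), A(d1,56), G(d3,40), E(d6,36), F(d1,31), H(d6,28)
I→slot 4; D→slot 6; C→slot 3; B→slot 2; A→slot 1; G skipped; E→slot 5; F skipped; H skipped.
Profit = 56 + 62 + 63 + 73 + 36 + 68 = 358

358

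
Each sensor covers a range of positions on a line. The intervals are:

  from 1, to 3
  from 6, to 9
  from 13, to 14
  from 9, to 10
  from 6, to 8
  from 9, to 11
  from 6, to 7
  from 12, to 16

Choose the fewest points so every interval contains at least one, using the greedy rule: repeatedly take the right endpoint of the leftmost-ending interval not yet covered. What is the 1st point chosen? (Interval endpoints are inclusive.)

3

Sorted: [1,3] [6,7] [6,8] [6,9] [9,10] [9,11] [13,14] [12,16]
{[1,3]} hit by 3; {[6,7],[6,8],[6,9]} hit by 7; {[9,10],[9,11]} hit by 10; {[13,14],[12,16]} hit by 14.
Points: 3, 7, 10, 14 (4 total).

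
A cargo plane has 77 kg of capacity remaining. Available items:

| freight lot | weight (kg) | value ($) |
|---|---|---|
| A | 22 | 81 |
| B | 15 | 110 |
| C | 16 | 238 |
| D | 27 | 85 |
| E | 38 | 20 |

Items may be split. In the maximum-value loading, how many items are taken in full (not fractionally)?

Sort by value per unit weight and fill in that order.
Order: C (238/16=14.88) > B (110/15=7.33) > A (81/22=3.68) > D (85/27=3.15) > E (20/38=0.53)
Fill: take C (16 @ 238) → take B (15 @ 110) → take A (22 @ 81) → take 24/27 of D → 75.56; 77/77 used.
3 item(s) taken whole; one partial (take 24/27 of D).

3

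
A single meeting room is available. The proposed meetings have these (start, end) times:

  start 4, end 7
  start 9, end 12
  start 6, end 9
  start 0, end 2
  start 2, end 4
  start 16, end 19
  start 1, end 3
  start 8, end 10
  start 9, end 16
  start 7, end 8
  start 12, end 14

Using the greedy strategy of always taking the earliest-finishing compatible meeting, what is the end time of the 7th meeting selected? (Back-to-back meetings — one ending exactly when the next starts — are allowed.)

19

Greedy by earliest finish: after sorting by end time, pick each interval compatible with the last pick.
Sorted by end: (0,2)  (1,3)  (2,4)  (4,7)  (7,8)  (6,9)  (8,10)  (9,12)  (12,14)  (9,16)  (16,19)
take (0,2); skip (1,3); take (2,4); take (4,7); take (7,8); take (8,10); skip (9,12); take (12,14); take (16,19).
Selected: (0,2) (2,4) (4,7) (7,8) (8,10) (12,14) (16,19)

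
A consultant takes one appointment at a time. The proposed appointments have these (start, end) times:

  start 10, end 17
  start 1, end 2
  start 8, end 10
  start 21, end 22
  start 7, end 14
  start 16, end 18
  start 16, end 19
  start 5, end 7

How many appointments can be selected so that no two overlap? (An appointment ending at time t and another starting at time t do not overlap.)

5

Greedy by earliest finish: after sorting by end time, pick each interval compatible with the last pick.
Sorted by end: (1,2)  (5,7)  (8,10)  (7,14)  (10,17)  (16,18)  (16,19)  (21,22)
take (1,2); take (5,7); take (8,10); take (10,17); take (21,22).
Selected 5 appointments.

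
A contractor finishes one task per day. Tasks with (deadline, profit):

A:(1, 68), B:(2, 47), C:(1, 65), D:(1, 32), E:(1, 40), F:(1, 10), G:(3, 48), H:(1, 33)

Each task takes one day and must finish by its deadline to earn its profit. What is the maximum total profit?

163

Take jobs in profit order; each goes to the latest open slot no later than its deadline.
By profit: A(d1,68), C(d1,65), G(d3,48), B(d2,47), E(d1,40), H(d1,33), D(d1,32), F(d1,10)
A→slot 1; C skipped; G→slot 3; B→slot 2; E skipped; H skipped; D skipped; F skipped.
Profit = 68 + 47 + 48 = 163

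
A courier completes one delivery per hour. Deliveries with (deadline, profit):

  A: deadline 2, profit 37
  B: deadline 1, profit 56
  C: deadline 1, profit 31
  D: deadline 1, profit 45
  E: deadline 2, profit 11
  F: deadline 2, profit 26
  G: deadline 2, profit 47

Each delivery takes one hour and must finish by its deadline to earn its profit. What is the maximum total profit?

103

Profit order: B=56 G=47 D=45 A=37 C=31 F=26 E=11
Assign: B→slot 1, G→slot 2, D skipped, A skipped, C skipped, F skipped, E skipped.
Slots: [1:B] [2:G]
Profit = 56 + 47 = 103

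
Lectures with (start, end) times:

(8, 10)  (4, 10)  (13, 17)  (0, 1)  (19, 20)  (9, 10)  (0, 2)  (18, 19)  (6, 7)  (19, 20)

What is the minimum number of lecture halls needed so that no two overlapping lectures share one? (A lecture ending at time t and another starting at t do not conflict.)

The answer is the maximum number of intervals overlapping at any instant.
starts: [0, 0, 4, 6, 8, 9, 13, 18, 19, 19]
ends:   [1, 2, 7, 10, 10, 10, 17, 19, 20, 20]
s0→1 s0→2 e1→1 e2→0 s4→1 s6→2 e7→1 s8→2 s9→3  — peak 3.

3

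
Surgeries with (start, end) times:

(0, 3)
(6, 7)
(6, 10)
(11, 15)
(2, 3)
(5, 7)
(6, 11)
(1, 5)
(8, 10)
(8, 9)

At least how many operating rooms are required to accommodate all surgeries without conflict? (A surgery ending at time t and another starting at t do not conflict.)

4

Count concurrent intervals with a sweep; the peak is the room count.
Events (time:±→running): 0:+→1 1:+→2 2:+→3 3:-→2 3:-→1 5:-→0 5:+→1 6:+→2 6:+→3 6:+→4 … peak 4.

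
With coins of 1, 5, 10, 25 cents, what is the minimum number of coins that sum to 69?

8

Use the largest denomination that fits, subtract, and repeat.
69 = 2×25 + 1×10 + 1×5 + 4×1
Total coins = 2 + 1 + 1 + 4 = 8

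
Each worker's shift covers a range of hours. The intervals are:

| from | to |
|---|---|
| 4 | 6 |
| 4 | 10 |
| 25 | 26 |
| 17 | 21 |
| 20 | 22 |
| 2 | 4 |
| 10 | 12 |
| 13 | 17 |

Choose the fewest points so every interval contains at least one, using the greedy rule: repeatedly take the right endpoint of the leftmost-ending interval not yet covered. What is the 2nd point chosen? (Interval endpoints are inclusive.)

12

Sort by right endpoint; whenever an interval is uncovered, place a point at its right end.
Sorted: [2,4] [4,6] [4,10] [10,12] [13,17] [17,21] [20,22] [25,26]
{[2,4],[4,6],[4,10]} hit by 4; {[10,12]} hit by 12; {[13,17],[17,21]} hit by 17; {[20,22]} hit by 22; {[25,26]} hit by 26.
Points: 4, 12, 17, 22, 26 (5 total).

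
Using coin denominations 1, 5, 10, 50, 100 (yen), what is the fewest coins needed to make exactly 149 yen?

Greedy: take as many of the largest coin as possible, then repeat with the remainder.
149 − 1×100→49 − 4×10→9 − 1×5→4 − 4×1→0
Total coins = 1 + 4 + 1 + 4 = 10

10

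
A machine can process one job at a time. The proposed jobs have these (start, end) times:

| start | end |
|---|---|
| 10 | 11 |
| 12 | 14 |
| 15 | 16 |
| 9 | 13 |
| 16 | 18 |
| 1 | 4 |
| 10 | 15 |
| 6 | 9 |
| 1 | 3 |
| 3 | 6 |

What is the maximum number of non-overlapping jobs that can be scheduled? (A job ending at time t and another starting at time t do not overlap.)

7

By end time: (1,3), (1,4), (3,6), (6,9), (10,11), (9,13), (12,14), (10,15), (15,16), (16,18).
Pick (1,3); next start ≥ 3 → (3,6); next start ≥ 6 → (6,9); next start ≥ 9 → (10,11); next start ≥ 11 → (12,14); next start ≥ 14 → (15,16); next start ≥ 16 → (16,18).
Selected 7 jobs.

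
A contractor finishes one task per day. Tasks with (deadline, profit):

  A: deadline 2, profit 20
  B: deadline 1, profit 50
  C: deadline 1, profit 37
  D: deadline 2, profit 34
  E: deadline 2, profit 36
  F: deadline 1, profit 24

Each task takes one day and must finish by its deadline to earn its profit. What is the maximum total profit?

By profit: B(d1,50), C(d1,37), E(d2,36), D(d2,34), F(d1,24), A(d2,20)
B→slot 1; C skipped; E→slot 2; D skipped; F skipped; A skipped.
Profit = 50 + 36 = 86

86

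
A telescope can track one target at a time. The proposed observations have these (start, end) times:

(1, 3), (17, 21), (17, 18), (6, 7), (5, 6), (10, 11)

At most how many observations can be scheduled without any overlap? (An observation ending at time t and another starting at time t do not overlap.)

Sort by end time and greedily take each interval whose start is ≥ the last chosen end.
By end time: (1,3), (5,6), (6,7), (10,11), (17,18), (17,21).
Pick (1,3); next start ≥ 3 → (5,6); next start ≥ 6 → (6,7); next start ≥ 7 → (10,11); next start ≥ 11 → (17,18).
Selected 5 observations.

5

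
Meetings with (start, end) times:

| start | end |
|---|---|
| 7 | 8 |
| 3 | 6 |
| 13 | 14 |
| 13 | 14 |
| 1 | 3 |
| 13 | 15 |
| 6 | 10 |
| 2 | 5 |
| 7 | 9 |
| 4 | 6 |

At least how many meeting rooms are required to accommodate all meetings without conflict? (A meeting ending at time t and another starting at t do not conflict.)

Events (time:±→running): 1:+→1 2:+→2 3:-→1 3:+→2 4:+→3 … peak 3.

3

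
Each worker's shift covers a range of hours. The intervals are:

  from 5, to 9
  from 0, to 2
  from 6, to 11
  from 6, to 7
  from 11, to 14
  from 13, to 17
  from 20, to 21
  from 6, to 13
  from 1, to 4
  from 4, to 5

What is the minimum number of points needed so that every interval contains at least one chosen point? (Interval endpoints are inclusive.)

5

Sort by right endpoint; whenever an interval is uncovered, place a point at its right end.
Sorted: [0,2] [1,4] [4,5] [6,7] [5,9] [6,11] [6,13] [11,14] [13,17] [20,21]
{[0,2],[1,4]} hit by 2; {[4,5]} hit by 5; {[6,7],[5,9],[6,11],[6,13]} hit by 7; {[11,14],[13,17]} hit by 14; {[20,21]} hit by 21.
Points: 2, 5, 7, 14, 21 (5 total).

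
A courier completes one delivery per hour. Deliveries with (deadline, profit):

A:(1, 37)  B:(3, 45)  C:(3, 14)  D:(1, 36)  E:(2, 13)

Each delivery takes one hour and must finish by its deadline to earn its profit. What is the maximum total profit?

96

By profit: B(d3,45), A(d1,37), D(d1,36), C(d3,14), E(d2,13)
B→slot 3; A→slot 1; D skipped; C→slot 2; E skipped.
Profit = 37 + 14 + 45 = 96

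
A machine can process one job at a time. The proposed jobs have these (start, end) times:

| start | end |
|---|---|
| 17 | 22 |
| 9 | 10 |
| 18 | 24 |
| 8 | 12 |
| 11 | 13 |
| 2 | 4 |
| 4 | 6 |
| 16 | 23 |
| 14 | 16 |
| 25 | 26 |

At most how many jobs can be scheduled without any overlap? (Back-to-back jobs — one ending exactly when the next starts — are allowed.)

Greedy by earliest finish: after sorting by end time, pick each interval compatible with the last pick.
By end time: (2,4), (4,6), (9,10), (8,12), (11,13), (14,16), (17,22), (16,23), (18,24), (25,26).
Pick (2,4); next start ≥ 4 → (4,6); next start ≥ 6 → (9,10); next start ≥ 10 → (11,13); next start ≥ 13 → (14,16); next start ≥ 16 → (17,22); next start ≥ 22 → (25,26).
Selected 7 jobs.

7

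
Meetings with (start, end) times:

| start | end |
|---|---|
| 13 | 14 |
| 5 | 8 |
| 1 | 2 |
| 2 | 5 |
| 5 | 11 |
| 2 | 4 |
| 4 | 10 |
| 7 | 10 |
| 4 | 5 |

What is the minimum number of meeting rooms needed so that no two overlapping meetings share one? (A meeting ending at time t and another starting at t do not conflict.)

4

Count concurrent intervals with a sweep; the peak is the room count.
Events (time:±→running): 1:+→1 2:-→0 2:+→1 2:+→2 4:-→1 4:+→2 4:+→3 5:-→2 5:-→1 5:+→2 5:+→3 7:+→4 … peak 4.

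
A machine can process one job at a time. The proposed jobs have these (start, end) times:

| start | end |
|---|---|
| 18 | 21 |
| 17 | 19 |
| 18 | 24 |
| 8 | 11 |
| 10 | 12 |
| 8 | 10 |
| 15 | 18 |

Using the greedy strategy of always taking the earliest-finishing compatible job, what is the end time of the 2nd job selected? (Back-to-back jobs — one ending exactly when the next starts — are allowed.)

Greedy by earliest finish: after sorting by end time, pick each interval compatible with the last pick.
Sorted by end: (8,10)  (8,11)  (10,12)  (15,18)  (17,19)  (18,21)  (18,24)
take (8,10); take (10,12); take (15,18); skip (17,19); take (18,21).
Selected: (8,10) (10,12) (15,18) (18,21)

12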